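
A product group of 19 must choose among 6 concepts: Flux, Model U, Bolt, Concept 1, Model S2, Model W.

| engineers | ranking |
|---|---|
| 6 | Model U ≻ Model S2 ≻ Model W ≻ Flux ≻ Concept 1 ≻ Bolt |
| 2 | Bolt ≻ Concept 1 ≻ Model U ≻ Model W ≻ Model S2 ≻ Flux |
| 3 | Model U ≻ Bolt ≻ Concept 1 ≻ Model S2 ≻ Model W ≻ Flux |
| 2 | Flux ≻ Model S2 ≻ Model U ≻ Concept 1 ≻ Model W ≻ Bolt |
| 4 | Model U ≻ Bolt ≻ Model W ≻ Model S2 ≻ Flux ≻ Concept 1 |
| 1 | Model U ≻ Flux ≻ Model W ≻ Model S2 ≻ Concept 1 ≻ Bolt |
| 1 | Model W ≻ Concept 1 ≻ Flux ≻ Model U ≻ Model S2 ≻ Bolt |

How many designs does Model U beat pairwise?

5

Model U against each rival (19 engineers):
Model U vs Flux: Model U wins 16–3.
Model U vs Bolt: 6+3+2+4+1+1 = 17 for Model U, 2 for Bolt — Model U by 17–2.
Model U vs Concept 1: Model U, 16–3.
Model U vs Model S2: 6+2+3+4+1+1 = 17 for Model U, 2 for Model S2 — Model U by 17–2.
Model U vs Model W: Model U wins 18–1.
Model U beats Flux, Bolt, Concept 1, Model S2, Model W — 5 pairwise wins.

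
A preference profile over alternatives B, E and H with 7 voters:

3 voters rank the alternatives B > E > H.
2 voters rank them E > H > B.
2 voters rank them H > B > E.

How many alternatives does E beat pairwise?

E against each rival (7 voters):
E vs B: B wins 5–2.
E vs H: E wins 5–2.
E beats H; loses to B — 1 pairwise win.

1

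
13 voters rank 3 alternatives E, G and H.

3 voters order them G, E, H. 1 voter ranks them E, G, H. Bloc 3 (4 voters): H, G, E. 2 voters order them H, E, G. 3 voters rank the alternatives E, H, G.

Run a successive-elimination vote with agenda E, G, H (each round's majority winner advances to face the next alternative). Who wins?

Round 1: E vs G — 6–7, G advances.
Round 2: G vs H — 4–9, H advances.
H survives the agenda.

H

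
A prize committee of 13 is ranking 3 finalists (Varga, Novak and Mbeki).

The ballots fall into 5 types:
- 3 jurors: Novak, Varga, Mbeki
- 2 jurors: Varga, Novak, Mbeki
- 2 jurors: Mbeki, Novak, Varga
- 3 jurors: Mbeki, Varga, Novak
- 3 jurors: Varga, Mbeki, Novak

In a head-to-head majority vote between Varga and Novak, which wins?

Varga

Ballots ranking Varga above Novak: 2 + 3 + 3 = 8.
Ballots ranking Novak above Varga: 13 − 8 = 5.
Varga wins the head-to-head 8–5.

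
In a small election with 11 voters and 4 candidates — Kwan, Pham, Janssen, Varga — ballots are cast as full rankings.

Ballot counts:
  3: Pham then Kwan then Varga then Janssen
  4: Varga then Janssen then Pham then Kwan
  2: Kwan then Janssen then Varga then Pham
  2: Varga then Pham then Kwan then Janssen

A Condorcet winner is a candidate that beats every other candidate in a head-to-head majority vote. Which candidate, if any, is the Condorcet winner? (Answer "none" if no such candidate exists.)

Head-to-head results (11 voters):
Kwan vs Pham: 2 to 9, Pham.
Kwan vs Janssen: 3+2+2 = 7 for Kwan, 4 for Janssen — Kwan by 7–4.
Kwan vs Varga: Kwan preferred on 3+2 = 5 ballots; Varga wins 6–5.
Pham vs Janssen: 5 to 6, Janssen.
Pham vs Varga: Pham is ranked higher on 3 ballots, Varga on 8. Varga wins 8–3.
Janssen vs Varga: Janssen preferred on 2 ballots; Varga wins 9–2.
Only Varga has no losses; Varga is the Condorcet winner.

Varga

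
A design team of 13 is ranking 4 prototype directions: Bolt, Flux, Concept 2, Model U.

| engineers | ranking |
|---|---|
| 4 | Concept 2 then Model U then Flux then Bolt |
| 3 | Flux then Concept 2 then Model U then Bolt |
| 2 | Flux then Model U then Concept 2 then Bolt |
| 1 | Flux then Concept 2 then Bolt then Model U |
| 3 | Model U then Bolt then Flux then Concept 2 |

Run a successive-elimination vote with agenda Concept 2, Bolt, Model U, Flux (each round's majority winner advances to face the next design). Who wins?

Flux

Round 1: Concept 2 vs Bolt — 10–3, Concept 2 advances.
Round 2: Concept 2 vs Model U — 8–5, Concept 2 advances.
Round 3: Concept 2 vs Flux — 4–9, Flux advances.
The agenda winner is Flux.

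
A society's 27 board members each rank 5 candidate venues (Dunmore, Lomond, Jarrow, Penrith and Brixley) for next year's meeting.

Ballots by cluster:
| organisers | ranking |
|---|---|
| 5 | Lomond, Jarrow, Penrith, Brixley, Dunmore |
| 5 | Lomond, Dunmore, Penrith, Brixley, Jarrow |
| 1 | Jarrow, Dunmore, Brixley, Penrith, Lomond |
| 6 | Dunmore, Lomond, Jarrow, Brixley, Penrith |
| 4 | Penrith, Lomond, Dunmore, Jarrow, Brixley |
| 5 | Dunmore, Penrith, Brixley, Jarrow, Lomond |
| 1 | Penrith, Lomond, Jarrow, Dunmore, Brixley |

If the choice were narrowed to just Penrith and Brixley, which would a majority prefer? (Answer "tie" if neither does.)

Ballots ranking Penrith above Brixley: 5 + 5 + 4 + 5 + 1 = 20.
Ballots ranking Brixley above Penrith: 27 − 20 = 7.
Penrith wins the head-to-head 20–7.

Penrith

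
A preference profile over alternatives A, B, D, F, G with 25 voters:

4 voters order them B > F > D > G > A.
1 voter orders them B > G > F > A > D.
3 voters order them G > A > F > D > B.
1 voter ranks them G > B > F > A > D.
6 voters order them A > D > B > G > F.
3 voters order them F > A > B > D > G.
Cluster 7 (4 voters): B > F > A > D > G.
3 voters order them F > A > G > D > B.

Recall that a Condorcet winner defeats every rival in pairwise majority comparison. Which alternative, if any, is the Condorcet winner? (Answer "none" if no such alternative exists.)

none

Head-to-head results (25 voters):
A–B: A 15–10.
A–D: A 21–4.
A vs F: F wins 16–9.
A vs G: A wins 16–9.
B–D: B 13–12.
B vs F: B, 16–9.
B vs G: B wins 18–7.
D vs F: F wins 19–6.
D vs G: D wins 17–8.
F vs G: F, 14–11.
Every alternative loses at least once (A loses to F; B loses to A; D loses to A; F loses to B; G loses to A). The majority relation contains the cycle A → B → F → A, so there is no Condorcet winner.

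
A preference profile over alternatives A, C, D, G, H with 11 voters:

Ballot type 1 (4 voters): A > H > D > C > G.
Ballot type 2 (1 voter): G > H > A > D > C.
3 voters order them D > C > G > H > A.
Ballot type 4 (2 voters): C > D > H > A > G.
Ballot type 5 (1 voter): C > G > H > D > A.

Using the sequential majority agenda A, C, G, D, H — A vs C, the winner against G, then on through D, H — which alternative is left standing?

H

Round 1: A vs C — 5–6, C advances.
Round 2: C vs G — 10–1, C advances.
Round 3: C vs D — 3–8, D advances.
Round 4: D vs H — 5–6, H advances.
H survives the agenda.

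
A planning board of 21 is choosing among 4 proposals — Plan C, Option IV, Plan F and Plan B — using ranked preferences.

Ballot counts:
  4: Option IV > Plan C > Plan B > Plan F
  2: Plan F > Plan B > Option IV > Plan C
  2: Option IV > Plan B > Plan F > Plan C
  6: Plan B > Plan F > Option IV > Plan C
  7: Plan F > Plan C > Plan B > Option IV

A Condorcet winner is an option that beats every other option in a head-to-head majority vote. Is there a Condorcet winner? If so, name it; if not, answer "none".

none

Pairwise majorities:
Plan C vs Option IV: 7 to 14, Option IV.
Plan C vs Plan F: Plan C preferred on 4 ballots; Plan F wins 17–4.
Plan C vs Plan B: 4+7 = 11 for Plan C, 10 for Plan B — Plan C by 11–10.
Option IV vs Plan F: Option IV preferred on 4+2 = 6 ballots; Plan F wins 15–6.
Option IV vs Plan B: Option IV preferred on 4+2 = 6 ballots; Plan B wins 15–6.
Plan F vs Plan B: Plan F is ranked higher on 2+7 = 9 ballots, Plan B on 12. Plan B wins 12–9.
No option is unbeaten: Plan C loses to Option IV; Option IV loses to Plan F; Plan F loses to Plan B; Plan B loses to Plan C. In particular Plan C beats Plan B beats Option IV beats Plan C is a majority cycle — no Condorcet winner exists.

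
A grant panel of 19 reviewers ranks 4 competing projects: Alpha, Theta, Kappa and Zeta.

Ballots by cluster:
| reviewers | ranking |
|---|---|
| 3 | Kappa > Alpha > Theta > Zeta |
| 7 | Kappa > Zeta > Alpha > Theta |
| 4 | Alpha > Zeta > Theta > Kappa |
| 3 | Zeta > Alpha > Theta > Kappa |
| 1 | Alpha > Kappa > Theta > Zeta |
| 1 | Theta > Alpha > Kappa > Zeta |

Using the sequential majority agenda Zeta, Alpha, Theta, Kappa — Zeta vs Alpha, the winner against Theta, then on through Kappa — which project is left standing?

Kappa

Round 1: Zeta vs Alpha — 10–9, Zeta advances.
Round 2: Zeta vs Theta — 14–5, Zeta advances.
Round 3: Zeta vs Kappa — 7–12, Kappa advances.
Kappa survives the agenda.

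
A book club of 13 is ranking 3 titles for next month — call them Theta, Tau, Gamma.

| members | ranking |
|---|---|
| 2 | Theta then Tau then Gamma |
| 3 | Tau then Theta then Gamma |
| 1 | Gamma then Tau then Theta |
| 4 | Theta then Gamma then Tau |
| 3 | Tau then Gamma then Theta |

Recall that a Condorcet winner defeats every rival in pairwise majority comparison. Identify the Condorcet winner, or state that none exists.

Tau

Pairwise majorities:
Theta–Tau: Tau 7–6.
Theta vs Gamma: Theta wins 9–4.
Tau vs Gamma: Tau is ranked higher on 2+3+3 = 8 ballots, Gamma on 5. Tau wins 8–5.
Tau wins every pairwise contest, so Tau is the Condorcet winner.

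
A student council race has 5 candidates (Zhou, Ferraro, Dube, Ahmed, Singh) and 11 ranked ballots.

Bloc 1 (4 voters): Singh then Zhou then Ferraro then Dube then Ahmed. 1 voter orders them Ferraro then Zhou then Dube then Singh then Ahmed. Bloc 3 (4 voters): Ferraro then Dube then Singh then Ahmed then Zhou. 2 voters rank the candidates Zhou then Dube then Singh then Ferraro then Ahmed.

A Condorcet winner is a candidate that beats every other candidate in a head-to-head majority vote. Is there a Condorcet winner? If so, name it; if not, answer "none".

Check each pair by majority over 11 ballots:
Zhou vs Ferraro: Zhou is ranked higher on 4+2 = 6 ballots, Ferraro on 5. Zhou wins 6–5.
Zhou vs Dube: Zhou preferred on 4+1+2 = 7 ballots; Zhou wins 7–4.
Zhou vs Ahmed: Zhou is ranked higher on 4+1+2 = 7 ballots, Ahmed on 4. Zhou wins 7–4.
Zhou vs Singh: Zhou preferred on 1+2 = 3 ballots; Singh wins 8–3.
Ferraro vs Dube: 9 to 2, Ferraro.
Ferraro vs Ahmed: Ferraro wins 11–0.
Ferraro–Singh: Singh 6–5.
Dube vs Ahmed: Dube is ranked higher on 4+1+4+2 = 11 ballots, Ahmed on 0. Dube wins 11–0.
Dube vs Singh: 1+4+2 = 7 for Dube, 4 for Singh — Dube by 7–4.
Ahmed vs Singh: 0 to 11, Singh.
Every candidate loses at least once (Zhou loses to Singh; Ferraro loses to Zhou; Dube loses to Zhou; Ahmed loses to Zhou; Singh loses to Dube). The majority relation contains the cycle Zhou > Dube > Singh > Zhou, so there is no Condorcet winner.

none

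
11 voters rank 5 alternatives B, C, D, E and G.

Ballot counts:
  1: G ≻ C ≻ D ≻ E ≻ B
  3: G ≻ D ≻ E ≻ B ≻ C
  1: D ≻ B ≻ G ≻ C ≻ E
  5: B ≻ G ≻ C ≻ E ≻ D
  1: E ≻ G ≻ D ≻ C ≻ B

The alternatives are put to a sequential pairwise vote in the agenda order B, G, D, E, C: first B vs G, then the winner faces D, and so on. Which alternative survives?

C

Round 1: B vs G — 6–5, B advances.
Round 2: B vs D — 5–6, D advances.
Round 3: D vs E — 5–6, E advances.
Round 4: E vs C — 4–7, C advances.
The agenda winner is C.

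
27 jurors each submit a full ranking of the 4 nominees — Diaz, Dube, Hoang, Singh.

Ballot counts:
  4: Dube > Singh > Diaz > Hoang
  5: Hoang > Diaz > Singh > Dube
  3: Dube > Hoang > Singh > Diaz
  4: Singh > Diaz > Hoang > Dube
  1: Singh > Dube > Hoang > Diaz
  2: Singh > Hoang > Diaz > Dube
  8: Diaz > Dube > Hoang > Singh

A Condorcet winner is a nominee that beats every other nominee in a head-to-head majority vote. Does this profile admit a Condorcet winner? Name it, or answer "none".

Head-to-head results (27 jurors):
Diaz vs Dube: Diaz wins 19–8.
Diaz–Hoang: Diaz 16–11.
Diaz–Singh: Singh 14–13.
Dube vs Hoang: Dube wins 16–11.
Dube vs Singh: Dube wins 15–12.
Hoang–Singh: Hoang 16–11.
Every nominee loses at least once (Diaz loses to Singh; Dube loses to Diaz; Hoang loses to Diaz; Singh loses to Dube). The majority relation contains the cycle Diaz > Dube > Singh > Diaz, so there is no Condorcet winner.

none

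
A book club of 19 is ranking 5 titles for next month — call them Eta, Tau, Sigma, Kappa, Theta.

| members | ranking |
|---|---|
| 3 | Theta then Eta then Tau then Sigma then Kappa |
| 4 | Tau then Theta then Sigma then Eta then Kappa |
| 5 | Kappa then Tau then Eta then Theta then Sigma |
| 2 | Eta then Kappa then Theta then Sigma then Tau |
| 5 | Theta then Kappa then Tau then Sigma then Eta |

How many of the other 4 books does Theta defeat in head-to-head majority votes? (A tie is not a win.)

4

Theta against each rival (19 members):
Theta vs Eta: Theta, 12–7.
Theta vs Tau: 3+2+5 = 10 for Theta, 9 for Tau — Theta by 10–9.
Theta–Sigma: Theta 19–0.
Theta vs Kappa: 3+4+5 = 12 for Theta, 7 for Kappa — Theta by 12–7.
Theta beats Eta, Tau, Sigma, Kappa — 4 pairwise wins.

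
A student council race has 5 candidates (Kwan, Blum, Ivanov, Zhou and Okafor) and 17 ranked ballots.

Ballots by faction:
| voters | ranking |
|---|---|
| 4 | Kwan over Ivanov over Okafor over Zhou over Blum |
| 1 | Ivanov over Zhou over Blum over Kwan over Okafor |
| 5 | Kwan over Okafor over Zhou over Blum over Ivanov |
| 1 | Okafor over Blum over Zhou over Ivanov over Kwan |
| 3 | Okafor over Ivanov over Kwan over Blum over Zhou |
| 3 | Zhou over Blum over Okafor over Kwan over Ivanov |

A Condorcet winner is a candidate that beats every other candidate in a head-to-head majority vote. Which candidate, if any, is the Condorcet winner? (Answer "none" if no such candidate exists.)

Kwan

Check each pair by majority over 17 ballots:
Kwan vs Blum: Kwan wins 12–5.
Kwan vs Ivanov: Kwan, 12–5.
Kwan vs Zhou: Kwan wins 12–5.
Kwan vs Okafor: Kwan wins 10–7.
Blum vs Ivanov: Blum, 9–8.
Blum vs Zhou: Zhou wins 13–4.
Blum vs Okafor: Okafor, 13–4.
Ivanov vs Zhou: Zhou wins 9–8.
Ivanov–Okafor: Okafor 12–5.
Zhou vs Okafor: Okafor wins 13–4.
Only Kwan has no losses; Kwan is the Condorcet winner.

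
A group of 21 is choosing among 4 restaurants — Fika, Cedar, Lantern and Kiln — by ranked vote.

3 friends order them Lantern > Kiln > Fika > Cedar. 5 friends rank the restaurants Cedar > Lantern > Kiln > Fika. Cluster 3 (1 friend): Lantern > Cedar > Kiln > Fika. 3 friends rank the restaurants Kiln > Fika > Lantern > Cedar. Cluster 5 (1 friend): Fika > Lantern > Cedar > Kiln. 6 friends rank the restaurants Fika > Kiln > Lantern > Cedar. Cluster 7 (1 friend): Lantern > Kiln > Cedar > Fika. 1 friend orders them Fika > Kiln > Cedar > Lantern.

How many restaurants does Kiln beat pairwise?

2

Kiln against each rival (21 friends):
Kiln vs Fika: Kiln is ranked higher on 3+5+1+3+1 = 13 ballots, Fika on 8. Kiln wins 13–8.
Kiln vs Cedar: Kiln, 14–7.
Kiln vs Lantern: Kiln preferred on 3+6+1 = 10 ballots; Lantern wins 11–10.
Kiln beats Fika, Cedar; loses to Lantern — 2 pairwise wins.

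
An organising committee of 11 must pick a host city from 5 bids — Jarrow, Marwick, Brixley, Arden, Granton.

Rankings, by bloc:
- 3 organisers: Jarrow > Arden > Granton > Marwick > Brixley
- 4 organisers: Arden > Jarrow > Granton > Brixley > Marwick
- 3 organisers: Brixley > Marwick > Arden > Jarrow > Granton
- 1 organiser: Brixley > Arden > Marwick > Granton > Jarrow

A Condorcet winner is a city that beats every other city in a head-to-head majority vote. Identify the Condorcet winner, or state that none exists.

Head-to-head results (11 organisers):
Jarrow vs Marwick: Jarrow preferred on 3+4 = 7 ballots; Jarrow wins 7–4.
Jarrow vs Brixley: Jarrow preferred on 3+4 = 7 ballots; Jarrow wins 7–4.
Jarrow–Arden: Arden 8–3.
Jarrow vs Granton: Jarrow preferred on 3+4+3 = 10 ballots; Jarrow wins 10–1.
Marwick vs Brixley: Brixley wins 8–3.
Marwick–Arden: Arden 8–3.
Marwick vs Granton: 4 to 7, Granton.
Brixley vs Arden: 4 to 7, Arden.
Brixley–Granton: Granton 7–4.
Arden vs Granton: 3+4+3+1 = 11 for Arden, 0 for Granton — Arden by 11–0.
Arden wins every pairwise contest, so Arden is the Condorcet winner.

Arden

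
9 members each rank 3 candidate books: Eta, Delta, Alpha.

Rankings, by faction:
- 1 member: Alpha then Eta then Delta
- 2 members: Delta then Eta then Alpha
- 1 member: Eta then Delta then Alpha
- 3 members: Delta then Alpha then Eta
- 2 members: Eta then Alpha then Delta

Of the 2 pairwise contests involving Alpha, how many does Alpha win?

Alpha against each rival (9 members):
Alpha vs Eta: Alpha preferred on 1+3 = 4 ballots; Eta wins 5–4.
Alpha–Delta: Delta 6–3.
Alpha beats no one; loses to Eta, Delta — 0 pairwise wins.

0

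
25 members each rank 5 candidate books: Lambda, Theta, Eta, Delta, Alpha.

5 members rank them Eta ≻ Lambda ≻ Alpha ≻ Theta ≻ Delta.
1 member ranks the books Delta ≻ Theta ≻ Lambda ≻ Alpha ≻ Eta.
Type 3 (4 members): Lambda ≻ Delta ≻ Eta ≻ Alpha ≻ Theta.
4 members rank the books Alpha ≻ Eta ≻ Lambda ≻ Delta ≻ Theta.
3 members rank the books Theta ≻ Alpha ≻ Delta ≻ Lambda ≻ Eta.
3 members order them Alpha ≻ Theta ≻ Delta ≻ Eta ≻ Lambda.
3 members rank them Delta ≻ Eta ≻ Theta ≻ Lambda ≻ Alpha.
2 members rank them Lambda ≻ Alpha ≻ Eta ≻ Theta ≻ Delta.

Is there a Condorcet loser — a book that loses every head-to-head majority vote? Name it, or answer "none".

none

Head-to-head results (25 members):
Lambda vs Theta: Lambda preferred on 5+4+4+2 = 15 ballots; Lambda wins 15–10.
Lambda vs Eta: Lambda preferred on 1+4+3+2 = 10 ballots; Eta wins 15–10.
Lambda vs Delta: Lambda, 15–10.
Lambda vs Alpha: Lambda is ranked higher on 5+1+4+3+2 = 15 ballots, Alpha on 10. Lambda wins 15–10.
Theta vs Eta: Theta preferred on 1+3+3 = 7 ballots; Eta wins 18–7.
Theta–Delta: Theta 13–12.
Theta–Alpha: Alpha 18–7.
Eta vs Delta: Delta wins 14–11.
Eta vs Alpha: Eta preferred on 5+4+3 = 12 ballots; Alpha wins 13–12.
Delta vs Alpha: Alpha wins 17–8.
Every book wins at least one matchup (Lambda beats Theta; Theta beats Delta; Eta beats Lambda; Delta beats Eta; Alpha beats Theta), so there is no Condorcet loser.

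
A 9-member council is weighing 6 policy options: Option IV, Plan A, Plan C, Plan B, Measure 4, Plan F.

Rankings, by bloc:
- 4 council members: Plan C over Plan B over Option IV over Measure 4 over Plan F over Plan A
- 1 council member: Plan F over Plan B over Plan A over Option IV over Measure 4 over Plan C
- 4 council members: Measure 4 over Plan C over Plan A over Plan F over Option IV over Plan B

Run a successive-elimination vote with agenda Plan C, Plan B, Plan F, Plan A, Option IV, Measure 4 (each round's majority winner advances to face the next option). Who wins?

Round 1: Plan C vs Plan B — 8–1, Plan C advances.
Round 2: Plan C vs Plan F — 8–1, Plan C advances.
Round 3: Plan C vs Plan A — 8–1, Plan C advances.
Round 4: Plan C vs Option IV — 8–1, Plan C advances.
Round 5: Plan C vs Measure 4 — 4–5, Measure 4 advances.
The agenda winner is Measure 4.

Measure 4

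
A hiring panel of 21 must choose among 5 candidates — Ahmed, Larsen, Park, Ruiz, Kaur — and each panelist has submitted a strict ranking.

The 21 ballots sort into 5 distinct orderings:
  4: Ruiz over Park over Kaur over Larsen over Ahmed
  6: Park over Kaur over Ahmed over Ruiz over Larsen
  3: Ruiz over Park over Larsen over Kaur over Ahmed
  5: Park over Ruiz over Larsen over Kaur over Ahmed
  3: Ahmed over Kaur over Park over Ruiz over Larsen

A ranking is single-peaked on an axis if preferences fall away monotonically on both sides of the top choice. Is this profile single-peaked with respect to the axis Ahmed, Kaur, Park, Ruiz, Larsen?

Axis positions: Ahmed=1, Kaur=2, Park=3, Ruiz=4, Larsen=5.
Bloc 1 (peak Ruiz at position 4): ranking walks positions 4-3-2-5-1, expanding outward from the peak — single-peaked.
Bloc 2 (peak Park at position 3): ranking walks positions 3-2-1-4-5, expanding outward from the peak — single-peaked.
Bloc 3 (peak Ruiz at position 4): ranking walks positions 4-3-5-2-1, expanding outward from the peak — single-peaked.
Bloc 4 (peak Park at position 3): ranking walks positions 3-4-5-2-1, expanding outward from the peak — single-peaked.
Bloc 5 (peak Ahmed at position 1): ranking walks positions 1-2-3-4-5, expanding outward from the peak — single-peaked.
Every ranking is single-peaked on this axis.

yes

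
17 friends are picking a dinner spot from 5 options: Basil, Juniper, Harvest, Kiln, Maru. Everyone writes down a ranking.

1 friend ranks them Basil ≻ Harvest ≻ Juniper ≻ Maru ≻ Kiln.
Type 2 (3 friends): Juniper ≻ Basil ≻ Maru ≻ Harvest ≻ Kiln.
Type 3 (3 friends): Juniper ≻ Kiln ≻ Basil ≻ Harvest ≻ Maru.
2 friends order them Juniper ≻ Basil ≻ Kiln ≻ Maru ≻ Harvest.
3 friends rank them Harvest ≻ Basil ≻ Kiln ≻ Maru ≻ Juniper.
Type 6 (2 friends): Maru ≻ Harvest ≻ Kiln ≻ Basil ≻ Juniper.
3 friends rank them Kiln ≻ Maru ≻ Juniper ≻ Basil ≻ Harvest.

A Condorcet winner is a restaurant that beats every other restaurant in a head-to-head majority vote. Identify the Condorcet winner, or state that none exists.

Check each pair by majority over 17 ballots:
Basil vs Juniper: 1+3+2 = 6 for Basil, 11 for Juniper — Juniper by 11–6.
Basil vs Harvest: 12 to 5, Basil.
Basil vs Kiln: Basil preferred on 1+3+2+3 = 9 ballots; Basil wins 9–8.
Basil vs Maru: Basil preferred on 1+3+3+2+3 = 12 ballots; Basil wins 12–5.
Juniper vs Harvest: Juniper preferred on 3+3+2+3 = 11 ballots; Juniper wins 11–6.
Juniper vs Kiln: Juniper preferred on 1+3+3+2 = 9 ballots; Juniper wins 9–8.
Juniper vs Maru: 1+3+3+2 = 9 for Juniper, 8 for Maru — Juniper by 9–8.
Harvest vs Kiln: 1+3+3+2 = 9 for Harvest, 8 for Kiln — Harvest by 9–8.
Harvest vs Maru: 7 to 10, Maru.
Kiln vs Maru: Kiln is ranked higher on 3+2+3+3 = 11 ballots, Maru on 6. Kiln wins 11–6.
Only Juniper has no losses; Juniper is the Condorcet winner.

Juniper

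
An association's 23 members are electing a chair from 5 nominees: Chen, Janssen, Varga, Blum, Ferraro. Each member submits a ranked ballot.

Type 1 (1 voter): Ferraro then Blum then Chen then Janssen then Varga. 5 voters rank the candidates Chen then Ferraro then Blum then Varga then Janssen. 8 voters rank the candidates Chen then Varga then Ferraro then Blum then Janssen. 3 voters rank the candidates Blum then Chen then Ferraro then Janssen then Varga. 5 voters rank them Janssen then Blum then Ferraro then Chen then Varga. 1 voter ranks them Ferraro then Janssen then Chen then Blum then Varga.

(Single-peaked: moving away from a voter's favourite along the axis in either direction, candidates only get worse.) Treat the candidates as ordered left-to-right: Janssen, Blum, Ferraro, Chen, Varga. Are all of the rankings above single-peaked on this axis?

no

Axis positions: Janssen=1, Blum=2, Ferraro=3, Chen=4, Varga=5.
Type 1 (peak Ferraro at position 3): ranking walks positions 3-2-4-1-5, expanding outward from the peak — single-peaked.
Type 2 (peak Chen at position 4): ranking walks positions 4-3-2-5-1, expanding outward from the peak — single-peaked.
Type 3 (peak Chen at position 4): ranking walks positions 4-5-3-2-1, expanding outward from the peak — single-peaked.
Type 4: ranking walks positions 2-4-3-1-5; Chen is ranked above Ferraro even though Ferraro lies between Chen and the peak Blum on the axis — preferences dip and rise again. Not single-peaked.
Type 5 (peak Janssen at position 1): ranking walks positions 1-2-3-4-5, expanding outward from the peak — single-peaked.
Type 6: ranking walks positions 3-1-4-2-5; Janssen is ranked above Blum even though Blum lies between Janssen and the peak Ferraro on the axis — preferences dip and rise again. Not single-peaked.
Type 4 violates single-peakedness, so the profile is not single-peaked on this axis.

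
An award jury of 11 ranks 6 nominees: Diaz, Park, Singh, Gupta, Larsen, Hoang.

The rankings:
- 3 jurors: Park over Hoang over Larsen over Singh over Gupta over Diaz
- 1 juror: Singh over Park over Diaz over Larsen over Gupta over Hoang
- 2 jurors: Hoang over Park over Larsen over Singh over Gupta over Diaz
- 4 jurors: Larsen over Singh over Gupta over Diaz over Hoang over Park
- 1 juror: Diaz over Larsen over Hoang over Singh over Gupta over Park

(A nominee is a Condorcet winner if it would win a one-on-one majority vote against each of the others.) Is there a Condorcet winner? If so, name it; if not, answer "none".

none

Pairwise majorities:
Diaz vs Park: Park, 6–5.
Diaz–Singh: Singh 10–1.
Diaz vs Gupta: Diaz preferred on 1+1 = 2 ballots; Gupta wins 9–2.
Diaz vs Larsen: 2 to 9, Larsen.
Diaz vs Hoang: Diaz wins 6–5.
Park vs Singh: Singh wins 6–5.
Park vs Gupta: Park preferred on 3+1+2 = 6 ballots; Park wins 6–5.
Park–Larsen: Park 6–5.
Park vs Hoang: 3+1 = 4 for Park, 7 for Hoang — Hoang by 7–4.
Singh vs Gupta: Singh, 11–0.
Singh vs Larsen: 1 to 10, Larsen.
Singh vs Hoang: Singh is ranked higher on 1+4 = 5 ballots, Hoang on 6. Hoang wins 6–5.
Gupta vs Larsen: Larsen, 11–0.
Gupta vs Hoang: Hoang wins 6–5.
Larsen vs Hoang: Larsen wins 6–5.
Every nominee loses at least once (Diaz loses to Park; Park loses to Singh; Singh loses to Larsen; Gupta loses to Park; Larsen loses to Park; Hoang loses to Diaz). The majority relation contains the cycle Diaz → Hoang → Park → Diaz, so there is no Condorcet winner.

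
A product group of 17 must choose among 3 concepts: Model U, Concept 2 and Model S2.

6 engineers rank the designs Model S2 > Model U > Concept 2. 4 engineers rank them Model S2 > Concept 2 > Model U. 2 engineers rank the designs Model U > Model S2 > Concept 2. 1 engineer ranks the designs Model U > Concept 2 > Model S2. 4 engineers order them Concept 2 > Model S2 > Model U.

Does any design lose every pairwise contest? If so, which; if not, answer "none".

Concept 2

Pairwise majorities:
Model U vs Concept 2: Model U wins 9–8.
Model U vs Model S2: Model U preferred on 2+1 = 3 ballots; Model S2 wins 14–3.
Concept 2–Model S2: Model S2 12–5.
Concept 2 is beaten in every head-to-head and is the Condorcet loser.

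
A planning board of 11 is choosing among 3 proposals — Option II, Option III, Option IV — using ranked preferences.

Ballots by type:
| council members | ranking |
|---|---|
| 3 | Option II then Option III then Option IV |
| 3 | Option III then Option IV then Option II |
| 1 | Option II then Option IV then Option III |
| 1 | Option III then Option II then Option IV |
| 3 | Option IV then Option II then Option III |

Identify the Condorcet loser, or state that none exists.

none

Pairwise majorities:
Option II vs Option III: 7 to 4, Option II.
Option II vs Option IV: Option IV, 6–5.
Option III vs Option IV: 7 to 4, Option III.
Each option has at least one pairwise win (Option II beats Option III; Option III beats Option IV; Option IV beats Option II) — no Condorcet loser.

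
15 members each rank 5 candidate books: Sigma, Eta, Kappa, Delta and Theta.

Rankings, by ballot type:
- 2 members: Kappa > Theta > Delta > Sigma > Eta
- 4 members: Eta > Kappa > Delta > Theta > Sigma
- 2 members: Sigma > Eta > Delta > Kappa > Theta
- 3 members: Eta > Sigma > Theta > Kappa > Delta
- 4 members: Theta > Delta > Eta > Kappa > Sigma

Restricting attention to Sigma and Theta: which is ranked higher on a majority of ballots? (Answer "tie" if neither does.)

Ballots ranking Sigma above Theta: 2 + 3 = 5.
Ballots ranking Theta above Sigma: 15 − 5 = 10.
Theta wins the head-to-head 10–5.

Theta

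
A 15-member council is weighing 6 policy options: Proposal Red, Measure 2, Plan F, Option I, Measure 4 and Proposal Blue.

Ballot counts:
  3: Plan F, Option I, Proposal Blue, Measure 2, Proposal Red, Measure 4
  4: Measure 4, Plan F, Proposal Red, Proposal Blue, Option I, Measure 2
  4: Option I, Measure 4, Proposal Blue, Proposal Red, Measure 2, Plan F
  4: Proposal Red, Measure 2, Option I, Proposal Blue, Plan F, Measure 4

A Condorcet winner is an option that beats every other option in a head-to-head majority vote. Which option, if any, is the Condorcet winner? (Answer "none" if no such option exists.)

Pairwise majorities:
Proposal Red vs Measure 2: Proposal Red is ranked higher on 4+4+4 = 12 ballots, Measure 2 on 3. Proposal Red wins 12–3.
Proposal Red vs Plan F: Proposal Red is ranked higher on 4+4 = 8 ballots, Plan F on 7. Proposal Red wins 8–7.
Proposal Red vs Option I: 4+4 = 8 for Proposal Red, 7 for Option I — Proposal Red by 8–7.
Proposal Red vs Measure 4: Proposal Red is ranked higher on 3+4 = 7 ballots, Measure 4 on 8. Measure 4 wins 8–7.
Proposal Red vs Proposal Blue: Proposal Red preferred on 4+4 = 8 ballots; Proposal Red wins 8–7.
Measure 2 vs Plan F: Measure 2 preferred on 4+4 = 8 ballots; Measure 2 wins 8–7.
Measure 2 vs Option I: Measure 2 is ranked higher on 4 ballots, Option I on 11. Option I wins 11–4.
Measure 2 vs Measure 4: 7 to 8, Measure 4.
Measure 2 vs Proposal Blue: Measure 2 is ranked higher on 4 ballots, Proposal Blue on 11. Proposal Blue wins 11–4.
Plan F vs Option I: 3+4 = 7 for Plan F, 8 for Option I — Option I by 8–7.
Plan F vs Measure 4: Plan F is ranked higher on 3+4 = 7 ballots, Measure 4 on 8. Measure 4 wins 8–7.
Plan F vs Proposal Blue: Plan F preferred on 3+4 = 7 ballots; Proposal Blue wins 8–7.
Option I vs Measure 4: 11 to 4, Option I.
Option I vs Proposal Blue: Option I preferred on 3+4+4 = 11 ballots; Option I wins 11–4.
Measure 4 vs Proposal Blue: Measure 4 is ranked higher on 4+4 = 8 ballots, Proposal Blue on 7. Measure 4 wins 8–7.
Every option loses at least once (Proposal Red loses to Measure 4; Measure 2 loses to Proposal Red; Plan F loses to Proposal Red; Option I loses to Proposal Red; Measure 4 loses to Option I; Proposal Blue loses to Proposal Red). The majority relation contains the cycle Proposal Red > Option I > Measure 4 > Proposal Red, so there is no Condorcet winner.

none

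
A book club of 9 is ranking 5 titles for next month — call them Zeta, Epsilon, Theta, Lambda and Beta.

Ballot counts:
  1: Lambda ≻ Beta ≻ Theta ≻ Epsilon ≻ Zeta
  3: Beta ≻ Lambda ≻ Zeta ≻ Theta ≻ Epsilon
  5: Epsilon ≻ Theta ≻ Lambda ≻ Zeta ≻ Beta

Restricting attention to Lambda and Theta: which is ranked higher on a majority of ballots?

Theta

Ballots ranking Lambda above Theta: 1 + 3 = 4.
Ballots ranking Theta above Lambda: 9 − 4 = 5.
Theta wins the head-to-head 5–4.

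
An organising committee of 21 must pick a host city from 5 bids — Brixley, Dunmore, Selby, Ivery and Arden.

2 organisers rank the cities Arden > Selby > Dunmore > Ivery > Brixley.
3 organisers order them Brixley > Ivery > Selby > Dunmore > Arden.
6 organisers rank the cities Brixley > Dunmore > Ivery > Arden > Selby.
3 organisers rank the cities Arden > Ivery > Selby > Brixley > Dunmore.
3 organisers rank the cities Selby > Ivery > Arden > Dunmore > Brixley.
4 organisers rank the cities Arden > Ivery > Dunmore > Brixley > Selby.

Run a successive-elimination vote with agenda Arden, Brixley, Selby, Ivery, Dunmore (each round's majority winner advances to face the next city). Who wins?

Round 1: Arden vs Brixley — 12–9, Arden advances.
Round 2: Arden vs Selby — 15–6, Arden advances.
Round 3: Arden vs Ivery — 9–12, Ivery advances.
Round 4: Ivery vs Dunmore — 13–8, Ivery advances.
Ivery survives the agenda.

Ivery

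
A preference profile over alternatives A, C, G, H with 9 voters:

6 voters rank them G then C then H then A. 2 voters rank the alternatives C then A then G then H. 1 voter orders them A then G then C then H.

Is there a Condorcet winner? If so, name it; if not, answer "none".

Pairwise majorities:
A vs C: A is ranked higher on 1 ballot, C on 8. C wins 8–1.
A vs G: A is ranked higher on 2+1 = 3 ballots, G on 6. G wins 6–3.
A vs H: A is ranked higher on 2+1 = 3 ballots, H on 6. H wins 6–3.
C vs G: 2 to 7, G.
C vs H: 9 to 0, C.
G vs H: G preferred on 6+2+1 = 9 ballots; G wins 9–0.
G wins every pairwise contest, so G is the Condorcet winner.

G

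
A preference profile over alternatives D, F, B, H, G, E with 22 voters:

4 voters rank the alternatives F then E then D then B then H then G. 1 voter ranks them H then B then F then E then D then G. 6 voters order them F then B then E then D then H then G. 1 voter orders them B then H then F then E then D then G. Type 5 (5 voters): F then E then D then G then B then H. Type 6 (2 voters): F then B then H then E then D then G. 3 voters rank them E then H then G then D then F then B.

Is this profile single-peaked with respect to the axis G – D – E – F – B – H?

no

Axis positions: G=1, D=2, E=3, F=4, B=5, H=6.
Type 1 (peak F at position 4): ranking walks positions 4-3-2-5-6-1, expanding outward from the peak — single-peaked.
Type 2 (peak H at position 6): ranking walks positions 6-5-4-3-2-1, expanding outward from the peak — single-peaked.
Type 3 (peak F at position 4): ranking walks positions 4-5-3-2-6-1, expanding outward from the peak — single-peaked.
Type 4 (peak B at position 5): ranking walks positions 5-6-4-3-2-1, expanding outward from the peak — single-peaked.
Type 5 (peak F at position 4): ranking walks positions 4-3-2-1-5-6, expanding outward from the peak — single-peaked.
Type 6 (peak F at position 4): ranking walks positions 4-5-6-3-2-1, expanding outward from the peak — single-peaked.
Type 7: ranking walks positions 3-6-1-2-4-5; H is ranked above F even though F lies between H and the peak E on the axis — preferences dip and rise again. Not single-peaked.
Type 7 violates single-peakedness, so the profile is not single-peaked on this axis.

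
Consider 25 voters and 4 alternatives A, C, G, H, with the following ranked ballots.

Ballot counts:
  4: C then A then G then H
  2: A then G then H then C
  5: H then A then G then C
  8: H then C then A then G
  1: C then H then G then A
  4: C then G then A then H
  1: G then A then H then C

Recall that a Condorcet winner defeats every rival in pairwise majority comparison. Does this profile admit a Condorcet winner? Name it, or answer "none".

H

Check each pair by majority over 25 ballots:
A–C: C 17–8.
A vs G: A, 19–6.
A–H: H 14–11.
C vs G: C, 17–8.
C vs H: H, 16–9.
G vs H: H, 14–11.
Only H has no losses; H is the Condorcet winner.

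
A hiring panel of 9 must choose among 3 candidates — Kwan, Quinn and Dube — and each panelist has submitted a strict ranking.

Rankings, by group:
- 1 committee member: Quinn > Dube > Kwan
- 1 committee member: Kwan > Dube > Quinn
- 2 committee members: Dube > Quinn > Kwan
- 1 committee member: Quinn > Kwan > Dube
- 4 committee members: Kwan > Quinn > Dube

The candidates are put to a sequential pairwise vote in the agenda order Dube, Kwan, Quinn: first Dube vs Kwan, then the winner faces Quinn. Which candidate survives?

Round 1: Dube vs Kwan — 3–6, Kwan advances.
Round 2: Kwan vs Quinn — 5–4, Kwan advances.
The agenda winner is Kwan.

Kwan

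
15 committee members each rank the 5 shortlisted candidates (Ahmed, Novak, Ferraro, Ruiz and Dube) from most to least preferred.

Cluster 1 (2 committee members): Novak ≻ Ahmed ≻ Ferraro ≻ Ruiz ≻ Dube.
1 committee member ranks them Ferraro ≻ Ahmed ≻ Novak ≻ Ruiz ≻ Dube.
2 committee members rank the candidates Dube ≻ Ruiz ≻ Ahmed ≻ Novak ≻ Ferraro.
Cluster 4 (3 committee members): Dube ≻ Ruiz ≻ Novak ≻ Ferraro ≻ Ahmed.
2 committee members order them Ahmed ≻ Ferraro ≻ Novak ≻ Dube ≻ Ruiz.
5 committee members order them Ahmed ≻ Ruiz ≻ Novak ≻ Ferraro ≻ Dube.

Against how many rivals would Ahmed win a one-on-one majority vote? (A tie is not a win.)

Ahmed against each rival (15 committee members):
Ahmed vs Novak: Ahmed wins 10–5.
Ahmed vs Ferraro: Ahmed wins 11–4.
Ahmed–Ruiz: Ahmed 10–5.
Ahmed vs Dube: Ahmed, 10–5.
Ahmed beats Novak, Ferraro, Ruiz, Dube — 4 pairwise wins.

4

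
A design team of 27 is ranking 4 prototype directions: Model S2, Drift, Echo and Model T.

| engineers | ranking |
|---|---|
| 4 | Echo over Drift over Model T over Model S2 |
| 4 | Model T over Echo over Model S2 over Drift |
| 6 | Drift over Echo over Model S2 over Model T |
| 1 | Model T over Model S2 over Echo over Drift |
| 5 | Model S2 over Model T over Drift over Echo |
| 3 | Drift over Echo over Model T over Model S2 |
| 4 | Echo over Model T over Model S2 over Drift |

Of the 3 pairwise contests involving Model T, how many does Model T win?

Model T against each rival (27 engineers):
Model T vs Model S2: 16 to 11, Model T.
Model T vs Drift: Model T, 14–13.
Model T vs Echo: 4+1+5 = 10 for Model T, 17 for Echo — Echo by 17–10.
Model T beats Model S2, Drift; loses to Echo — 2 pairwise wins.

2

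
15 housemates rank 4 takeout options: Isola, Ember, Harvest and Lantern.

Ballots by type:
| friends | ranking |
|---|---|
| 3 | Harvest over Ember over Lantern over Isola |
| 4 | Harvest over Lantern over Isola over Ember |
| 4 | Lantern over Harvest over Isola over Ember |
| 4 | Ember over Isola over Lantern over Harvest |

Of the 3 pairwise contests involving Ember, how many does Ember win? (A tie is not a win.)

0

Ember against each rival (15 friends):
Ember vs Isola: 7 to 8, Isola.
Ember vs Harvest: 4 to 11, Harvest.
Ember vs Lantern: Lantern wins 8–7.
Ember beats no one; loses to Isola, Harvest, Lantern — 0 pairwise wins.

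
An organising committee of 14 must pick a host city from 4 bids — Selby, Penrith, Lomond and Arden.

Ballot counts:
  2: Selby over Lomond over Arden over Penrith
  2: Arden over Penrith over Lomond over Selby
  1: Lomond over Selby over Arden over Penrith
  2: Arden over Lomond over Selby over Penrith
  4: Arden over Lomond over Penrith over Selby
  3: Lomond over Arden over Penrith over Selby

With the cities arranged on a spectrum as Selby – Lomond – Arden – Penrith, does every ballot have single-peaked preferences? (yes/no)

yes

Axis positions: Selby=1, Lomond=2, Arden=3, Penrith=4.
Cluster 1 (peak Selby at position 1): ranking walks positions 1-2-3-4, expanding outward from the peak — single-peaked.
Cluster 2 (peak Arden at position 3): ranking walks positions 3-4-2-1, expanding outward from the peak — single-peaked.
Cluster 3 (peak Lomond at position 2): ranking walks positions 2-1-3-4, expanding outward from the peak — single-peaked.
Cluster 4 (peak Arden at position 3): ranking walks positions 3-2-1-4, expanding outward from the peak — single-peaked.
Cluster 5 (peak Arden at position 3): ranking walks positions 3-2-4-1, expanding outward from the peak — single-peaked.
Cluster 6 (peak Lomond at position 2): ranking walks positions 2-3-4-1, expanding outward from the peak — single-peaked.
Every ranking is single-peaked on this axis.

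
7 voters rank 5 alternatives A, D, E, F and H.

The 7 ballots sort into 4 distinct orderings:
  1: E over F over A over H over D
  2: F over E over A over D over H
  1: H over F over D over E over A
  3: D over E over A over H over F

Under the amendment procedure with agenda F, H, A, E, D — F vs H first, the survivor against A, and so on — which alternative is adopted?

Round 1: F vs H — 3–4, H advances.
Round 2: H vs A — 1–6, A advances.
Round 3: A vs E — 0–7, E advances.
Round 4: E vs D — 3–4, D advances.
D survives the agenda.

D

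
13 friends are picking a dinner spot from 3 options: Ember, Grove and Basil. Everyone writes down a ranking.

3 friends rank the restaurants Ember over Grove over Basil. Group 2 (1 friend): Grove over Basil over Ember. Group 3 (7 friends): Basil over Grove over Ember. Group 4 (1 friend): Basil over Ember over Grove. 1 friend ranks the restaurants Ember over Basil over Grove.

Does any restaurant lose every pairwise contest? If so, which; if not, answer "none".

Head-to-head results (13 friends):
Ember vs Grove: 5 to 8, Grove.
Ember vs Basil: 4 to 9, Basil.
Grove–Basil: Basil 9–4.
Ember is beaten in every head-to-head and is the Condorcet loser.

Ember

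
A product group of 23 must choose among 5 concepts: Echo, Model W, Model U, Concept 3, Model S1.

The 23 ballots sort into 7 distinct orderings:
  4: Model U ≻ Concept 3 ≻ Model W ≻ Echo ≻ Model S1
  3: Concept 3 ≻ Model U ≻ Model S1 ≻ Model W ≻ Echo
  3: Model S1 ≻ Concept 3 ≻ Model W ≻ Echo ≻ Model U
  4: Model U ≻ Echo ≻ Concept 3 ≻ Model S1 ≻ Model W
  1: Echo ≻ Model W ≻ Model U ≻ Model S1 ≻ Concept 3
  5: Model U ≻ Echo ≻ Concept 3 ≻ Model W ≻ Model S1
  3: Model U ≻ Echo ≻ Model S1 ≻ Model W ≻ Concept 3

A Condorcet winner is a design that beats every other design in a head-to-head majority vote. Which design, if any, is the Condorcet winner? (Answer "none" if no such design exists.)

Model U

Head-to-head results (23 engineers):
Echo vs Model W: Echo, 13–10.
Echo vs Model U: Model U, 19–4.
Echo–Concept 3: Echo 13–10.
Echo vs Model S1: Echo, 17–6.
Model W–Model U: Model U 19–4.
Model W vs Concept 3: Concept 3, 19–4.
Model W vs Model S1: Model S1 wins 13–10.
Model U vs Concept 3: Model U wins 17–6.
Model U–Model S1: Model U 20–3.
Concept 3 vs Model S1: Concept 3 wins 16–7.
Model U beats each of Echo, Model W, Concept 3, Model S1 — Model U is the Condorcet winner.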